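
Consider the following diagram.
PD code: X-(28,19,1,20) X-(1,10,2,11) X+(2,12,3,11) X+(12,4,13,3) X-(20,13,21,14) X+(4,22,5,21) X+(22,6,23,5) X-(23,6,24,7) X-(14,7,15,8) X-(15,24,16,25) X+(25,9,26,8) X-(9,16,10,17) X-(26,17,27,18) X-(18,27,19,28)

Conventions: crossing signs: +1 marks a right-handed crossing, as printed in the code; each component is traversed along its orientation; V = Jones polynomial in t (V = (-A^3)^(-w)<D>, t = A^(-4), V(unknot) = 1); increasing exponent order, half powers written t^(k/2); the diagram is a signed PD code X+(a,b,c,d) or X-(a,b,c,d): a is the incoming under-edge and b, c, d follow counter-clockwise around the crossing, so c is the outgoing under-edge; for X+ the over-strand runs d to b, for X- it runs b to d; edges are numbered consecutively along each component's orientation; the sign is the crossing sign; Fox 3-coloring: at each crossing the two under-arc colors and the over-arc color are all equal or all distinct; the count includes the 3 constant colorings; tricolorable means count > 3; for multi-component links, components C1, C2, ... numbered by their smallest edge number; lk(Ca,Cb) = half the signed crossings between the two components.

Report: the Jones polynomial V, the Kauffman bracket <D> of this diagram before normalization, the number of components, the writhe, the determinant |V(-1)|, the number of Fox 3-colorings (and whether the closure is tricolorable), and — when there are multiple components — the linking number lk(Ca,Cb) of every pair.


Jones polynomial: V(t) = -t^-8 + 2t^-7 - 3t^-6 + 4t^-5 - 5t^-4 + 5t^-3 - 3t^-2 + 3t^-1 - 1
<D> = -A^-12 + 3A^-8 - 3A^-4 + 5 - 5A^4 + 4A^8 - 3A^12 + 2A^16 - A^20; writhe -4
components 1, writhe -4 (14 crossings)
3-colorings: 9 of 3^14, det 27 — tricolorable
note: the span of V is 8, forcing >= 8 crossings in any diagram


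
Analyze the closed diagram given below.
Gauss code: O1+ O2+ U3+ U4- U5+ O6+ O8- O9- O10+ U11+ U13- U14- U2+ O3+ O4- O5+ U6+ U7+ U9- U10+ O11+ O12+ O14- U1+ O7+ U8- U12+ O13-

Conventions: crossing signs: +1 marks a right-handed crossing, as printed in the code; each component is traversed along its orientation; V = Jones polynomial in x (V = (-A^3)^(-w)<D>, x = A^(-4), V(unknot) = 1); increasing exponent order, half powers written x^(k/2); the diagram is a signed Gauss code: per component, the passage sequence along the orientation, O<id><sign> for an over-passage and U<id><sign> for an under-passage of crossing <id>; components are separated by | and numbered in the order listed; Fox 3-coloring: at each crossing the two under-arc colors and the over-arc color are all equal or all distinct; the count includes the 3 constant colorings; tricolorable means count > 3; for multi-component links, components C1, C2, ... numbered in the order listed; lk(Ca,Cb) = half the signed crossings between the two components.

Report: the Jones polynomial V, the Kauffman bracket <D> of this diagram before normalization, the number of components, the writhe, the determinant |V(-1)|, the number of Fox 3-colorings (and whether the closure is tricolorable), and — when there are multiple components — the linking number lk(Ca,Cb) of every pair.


V = 2x - 2x^2 + 3x^3 - 3x^4 + 2x^5 - 2x^6 + x^7
<D> = A^-16 - 2A^-12 + 2A^-8 - 3A^-4 + 3 - 2A^4 + 2A^8 (w = +4)
1 component over 14 crossings, w = +4
9 Fox colorings among 3^14, |V(-1)| = 15: tricolorable
why: w = +4 (over 14 crossings) is diagram-only; (-A^3)^(-4) removes it from V


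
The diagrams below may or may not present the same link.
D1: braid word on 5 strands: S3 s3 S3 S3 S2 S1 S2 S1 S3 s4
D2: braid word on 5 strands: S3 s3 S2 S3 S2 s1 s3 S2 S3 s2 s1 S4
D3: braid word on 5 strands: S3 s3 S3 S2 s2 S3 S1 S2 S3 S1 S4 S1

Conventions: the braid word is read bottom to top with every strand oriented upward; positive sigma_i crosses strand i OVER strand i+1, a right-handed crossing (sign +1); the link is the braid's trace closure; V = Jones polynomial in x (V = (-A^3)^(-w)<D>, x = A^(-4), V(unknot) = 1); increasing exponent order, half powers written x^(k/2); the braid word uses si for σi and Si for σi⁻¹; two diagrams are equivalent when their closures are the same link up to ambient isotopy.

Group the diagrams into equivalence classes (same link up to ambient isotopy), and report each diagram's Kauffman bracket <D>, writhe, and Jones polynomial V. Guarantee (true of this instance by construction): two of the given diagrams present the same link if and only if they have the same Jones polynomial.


equivalence classes: {D1, D3} | {D2}
D1 (bracket A^-10 + 2A^-2 - 2A^2 + A^6 - 2A^10 + A^14; 10 crossings at w = -6): V = x^-8 - 2x^-7 + x^-6 - 2x^-5 + 2x^-4 + x^-2
V(D2) = x^-4 - x^-3 + x^-2 - 2x^-1 + 2 - x + x^2  [12 crossings, <D> = A^-14 - A^-10 + 2A^-6 - 2A^-2 + A^2 - A^6 + A^10, w = -2]
V(D3) = x^-8 - 2x^-7 + x^-6 - 2x^-5 + 2x^-4 + x^-2  (w -8, c 12, <D> = A^-16 + 2A^-8 - 2A^-4 + 1 - 2A^4 + A^8)
observation: comparing 3 Jones polynomials yields 2 groups


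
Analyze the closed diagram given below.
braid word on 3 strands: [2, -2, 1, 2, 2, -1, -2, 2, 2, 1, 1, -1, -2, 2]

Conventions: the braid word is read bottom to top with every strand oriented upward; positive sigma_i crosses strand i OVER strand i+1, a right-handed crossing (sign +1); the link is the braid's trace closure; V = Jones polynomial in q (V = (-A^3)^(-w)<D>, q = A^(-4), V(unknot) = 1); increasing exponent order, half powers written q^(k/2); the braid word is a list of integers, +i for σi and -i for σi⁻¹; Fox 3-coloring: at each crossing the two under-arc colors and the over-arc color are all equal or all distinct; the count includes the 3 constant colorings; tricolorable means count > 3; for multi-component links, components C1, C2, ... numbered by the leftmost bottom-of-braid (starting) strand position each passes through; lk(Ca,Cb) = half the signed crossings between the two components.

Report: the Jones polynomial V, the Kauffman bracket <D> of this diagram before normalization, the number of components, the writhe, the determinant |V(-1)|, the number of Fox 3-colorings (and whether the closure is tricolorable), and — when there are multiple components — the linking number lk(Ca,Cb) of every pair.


V = q - q^2 + 2q^3 - q^4 + q^5 - q^6
<D> = -A^-12 + A^-8 - A^-4 + 2 - A^4 + A^8 (w = +4)
1 component over 14 crossings, w = +4
3 Fox colorings among 3^14, |V(-1)| = 7: not tricolorable
why: |V(-1)| = 7: so not tricolorable, since 3 does not divide 7


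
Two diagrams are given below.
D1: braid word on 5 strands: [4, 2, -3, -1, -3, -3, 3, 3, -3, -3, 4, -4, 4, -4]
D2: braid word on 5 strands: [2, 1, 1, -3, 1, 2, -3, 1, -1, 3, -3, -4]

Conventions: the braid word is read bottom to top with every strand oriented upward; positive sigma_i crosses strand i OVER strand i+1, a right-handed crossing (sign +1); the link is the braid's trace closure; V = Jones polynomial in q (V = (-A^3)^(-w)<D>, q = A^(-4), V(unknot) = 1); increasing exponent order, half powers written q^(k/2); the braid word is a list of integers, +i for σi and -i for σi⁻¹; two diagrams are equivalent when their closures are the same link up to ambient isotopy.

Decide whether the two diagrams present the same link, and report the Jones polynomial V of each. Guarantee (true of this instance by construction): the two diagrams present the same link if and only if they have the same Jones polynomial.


same link: no
V(D1) = -q^-4 + q^-3 + q^-1  [14 crossings, <D> = A^-2 + A^6 - A^10, w = -2]
V(D2) = q^-1 - 1 + 2q - 3q^2 + 3q^3 - 2q^4 + 2q^5 - q^6  (w +2, c 12, <D> = -A^-18 + 2A^-14 - 2A^-10 + 3A^-6 - 3A^-2 + 2A^2 - A^6 + A^10)
note: V(q) takes 2 values over 2 diagrams, fixing the grouping


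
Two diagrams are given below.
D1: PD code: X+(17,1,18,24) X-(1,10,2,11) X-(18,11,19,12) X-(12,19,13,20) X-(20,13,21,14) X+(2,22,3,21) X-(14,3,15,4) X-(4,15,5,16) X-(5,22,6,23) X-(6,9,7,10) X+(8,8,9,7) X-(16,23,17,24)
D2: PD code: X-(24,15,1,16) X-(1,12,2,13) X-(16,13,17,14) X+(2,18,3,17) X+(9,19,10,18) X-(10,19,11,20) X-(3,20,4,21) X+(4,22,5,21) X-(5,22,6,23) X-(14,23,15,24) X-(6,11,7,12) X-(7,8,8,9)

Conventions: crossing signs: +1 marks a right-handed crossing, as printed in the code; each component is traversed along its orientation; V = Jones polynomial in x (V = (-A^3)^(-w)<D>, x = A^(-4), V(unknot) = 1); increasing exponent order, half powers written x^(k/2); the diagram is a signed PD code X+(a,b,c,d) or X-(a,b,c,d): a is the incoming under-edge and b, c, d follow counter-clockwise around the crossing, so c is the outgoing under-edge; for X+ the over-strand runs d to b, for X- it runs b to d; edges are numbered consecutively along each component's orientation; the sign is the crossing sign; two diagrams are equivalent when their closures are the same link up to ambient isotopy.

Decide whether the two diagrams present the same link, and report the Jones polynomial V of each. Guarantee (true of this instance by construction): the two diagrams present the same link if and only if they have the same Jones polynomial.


same link: no
V(D1) = -x^-9 + 2x^-8 - 3x^-7 + 3x^-6 - 3x^-5 + 3x^-4 - x^-3 + x^-2  [12 crossings, <D> = A^-10 - A^-6 + 3A^-2 - 3A^2 + 3A^6 - 3A^10 + 2A^14 - A^18, w = -6]
V(D2) = -x^-4 + x^-3 + x^-1  [12 crossings, <D> = A^-14 + A^-6 - A^-2, w = -6]
insight: 2 classes among 2 diagrams; unequal V(x) rules out equality


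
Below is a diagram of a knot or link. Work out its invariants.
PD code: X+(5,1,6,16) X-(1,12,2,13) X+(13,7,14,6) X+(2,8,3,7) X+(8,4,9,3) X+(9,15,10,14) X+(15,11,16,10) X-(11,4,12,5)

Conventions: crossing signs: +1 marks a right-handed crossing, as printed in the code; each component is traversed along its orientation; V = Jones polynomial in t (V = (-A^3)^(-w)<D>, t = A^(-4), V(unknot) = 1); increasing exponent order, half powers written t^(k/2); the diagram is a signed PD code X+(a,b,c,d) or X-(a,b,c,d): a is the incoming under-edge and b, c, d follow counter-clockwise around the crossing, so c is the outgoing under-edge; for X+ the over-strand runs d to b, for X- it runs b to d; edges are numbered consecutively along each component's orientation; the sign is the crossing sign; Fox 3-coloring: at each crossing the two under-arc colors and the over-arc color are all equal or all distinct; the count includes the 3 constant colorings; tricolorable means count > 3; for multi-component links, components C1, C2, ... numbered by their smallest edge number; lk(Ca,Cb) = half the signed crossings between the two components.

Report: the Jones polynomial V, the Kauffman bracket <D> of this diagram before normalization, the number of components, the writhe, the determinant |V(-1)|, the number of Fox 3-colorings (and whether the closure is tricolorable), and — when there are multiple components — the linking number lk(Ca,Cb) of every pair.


V = 2t - 2t^2 + 3t^3 - 3t^4 + 2t^5 - 2t^6 + t^7
<D> = A^-16 - 2A^-12 + 2A^-8 - 3A^-4 + 3 - 2A^4 + 2A^8 (w = +4)
1 component over 8 crossings, w = +4
9 Fox colorings among 3^8, |V(-1)| = 15: tricolorable
why: w = +4 (over 8 crossings) is diagram-only; (-A^3)^(-4) removes it from V


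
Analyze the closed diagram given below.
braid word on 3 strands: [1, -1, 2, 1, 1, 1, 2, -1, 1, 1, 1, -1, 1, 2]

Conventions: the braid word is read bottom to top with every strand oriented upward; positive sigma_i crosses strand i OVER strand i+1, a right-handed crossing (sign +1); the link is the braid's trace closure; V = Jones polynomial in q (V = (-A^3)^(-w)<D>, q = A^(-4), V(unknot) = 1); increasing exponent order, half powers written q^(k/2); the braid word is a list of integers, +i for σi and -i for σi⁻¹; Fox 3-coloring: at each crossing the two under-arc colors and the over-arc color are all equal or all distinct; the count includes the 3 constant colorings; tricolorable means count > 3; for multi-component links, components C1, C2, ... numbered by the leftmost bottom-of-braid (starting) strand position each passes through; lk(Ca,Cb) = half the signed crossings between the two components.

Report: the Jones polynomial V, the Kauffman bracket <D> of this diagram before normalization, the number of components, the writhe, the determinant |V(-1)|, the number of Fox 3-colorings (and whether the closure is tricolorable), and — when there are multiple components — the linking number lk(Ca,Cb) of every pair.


Jones polynomial: V(q) = q^3 + q^5 - q^8
<D> = -A^-8 + A^4 + A^12; writhe +8
components 1, writhe +8 (14 crossings)
3-colorings: 9 of 3^14, det 3 — tricolorable
note: the word shrinks to σ2 σ1 σ1 σ1 σ2 σ1 σ1 σ2 after cancelling


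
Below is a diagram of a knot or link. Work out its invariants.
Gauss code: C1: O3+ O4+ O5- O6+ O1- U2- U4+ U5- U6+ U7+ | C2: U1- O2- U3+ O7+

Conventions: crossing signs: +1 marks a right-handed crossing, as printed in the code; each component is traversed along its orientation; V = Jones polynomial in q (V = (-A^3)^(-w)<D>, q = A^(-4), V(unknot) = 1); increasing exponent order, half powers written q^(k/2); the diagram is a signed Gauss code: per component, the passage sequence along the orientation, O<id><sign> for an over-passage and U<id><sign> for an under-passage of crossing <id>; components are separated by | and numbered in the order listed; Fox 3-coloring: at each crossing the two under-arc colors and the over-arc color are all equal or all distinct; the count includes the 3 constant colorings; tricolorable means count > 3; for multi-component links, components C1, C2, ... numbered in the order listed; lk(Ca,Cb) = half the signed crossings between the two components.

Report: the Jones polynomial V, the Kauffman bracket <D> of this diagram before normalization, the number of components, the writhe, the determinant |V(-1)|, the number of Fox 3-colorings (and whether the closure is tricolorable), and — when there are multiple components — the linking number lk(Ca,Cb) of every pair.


V(q) = -q^(-1/2) - q^(1/2)
bracket: A + A^5, w = +1
2 components, writhe +1, over 7 crossings
lk(C1,C2) = 0
det 0, colorings 9 of 3^7 — tricolorable
observation: V is palindromic (span 1, det 0): q -> 1/q fixes it; necessary, not sufficient, for amphichirality


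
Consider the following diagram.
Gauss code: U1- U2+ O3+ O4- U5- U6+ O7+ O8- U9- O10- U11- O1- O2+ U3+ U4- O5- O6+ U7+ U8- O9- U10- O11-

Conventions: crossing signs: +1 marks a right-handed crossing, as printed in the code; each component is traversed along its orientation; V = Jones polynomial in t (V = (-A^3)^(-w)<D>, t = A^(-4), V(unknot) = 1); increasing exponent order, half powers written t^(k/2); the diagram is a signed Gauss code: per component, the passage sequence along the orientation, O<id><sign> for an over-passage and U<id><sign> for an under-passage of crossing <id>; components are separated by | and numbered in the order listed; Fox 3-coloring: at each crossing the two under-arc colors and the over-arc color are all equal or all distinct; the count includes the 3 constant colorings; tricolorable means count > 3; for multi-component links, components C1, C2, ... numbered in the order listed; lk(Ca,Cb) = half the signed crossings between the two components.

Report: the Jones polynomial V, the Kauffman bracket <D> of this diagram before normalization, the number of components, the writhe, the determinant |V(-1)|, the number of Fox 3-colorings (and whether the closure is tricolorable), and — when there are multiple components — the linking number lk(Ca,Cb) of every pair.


Jones polynomial: V(t) = -t^-4 + t^-3 + t^-1
<D> = -A^-5 - A^3 + A^7; writhe -3
components 1, writhe -3 (11 crossings)
3-colorings: 9 of 3^11, det 3 — tricolorable
note: w = -3 (over 11 crossings) is diagram-only; (-A^3)^(3) removes it from V


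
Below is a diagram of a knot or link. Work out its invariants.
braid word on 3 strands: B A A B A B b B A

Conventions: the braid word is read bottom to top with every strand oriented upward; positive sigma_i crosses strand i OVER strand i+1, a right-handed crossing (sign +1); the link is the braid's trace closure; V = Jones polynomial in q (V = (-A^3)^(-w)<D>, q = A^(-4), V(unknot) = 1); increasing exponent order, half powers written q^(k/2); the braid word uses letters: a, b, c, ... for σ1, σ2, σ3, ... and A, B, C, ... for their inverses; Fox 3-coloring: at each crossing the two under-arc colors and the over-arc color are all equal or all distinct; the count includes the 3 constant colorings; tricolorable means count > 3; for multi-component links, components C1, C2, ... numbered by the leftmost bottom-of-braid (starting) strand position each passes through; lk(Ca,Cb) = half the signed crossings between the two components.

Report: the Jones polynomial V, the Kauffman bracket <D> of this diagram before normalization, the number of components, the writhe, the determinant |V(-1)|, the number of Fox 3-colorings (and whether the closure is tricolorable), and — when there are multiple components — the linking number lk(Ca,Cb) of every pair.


V = q^(-15/2) - q^(-13/2) - q^(-9/2) - q^(-5/2)
<D> = A^-11 + A^-3 + A^5 - A^9 (w = -7)
2 components over 9 crossings, w = -7
lk(C1,C2): -2
3 Fox colorings among 3^9, |V(-1)| = 4: not tricolorable
why: the word shrinks to σ2⁻¹ σ1⁻¹ σ1⁻¹ σ2⁻¹ σ1⁻¹ σ2⁻¹ σ1⁻¹ after cancelling


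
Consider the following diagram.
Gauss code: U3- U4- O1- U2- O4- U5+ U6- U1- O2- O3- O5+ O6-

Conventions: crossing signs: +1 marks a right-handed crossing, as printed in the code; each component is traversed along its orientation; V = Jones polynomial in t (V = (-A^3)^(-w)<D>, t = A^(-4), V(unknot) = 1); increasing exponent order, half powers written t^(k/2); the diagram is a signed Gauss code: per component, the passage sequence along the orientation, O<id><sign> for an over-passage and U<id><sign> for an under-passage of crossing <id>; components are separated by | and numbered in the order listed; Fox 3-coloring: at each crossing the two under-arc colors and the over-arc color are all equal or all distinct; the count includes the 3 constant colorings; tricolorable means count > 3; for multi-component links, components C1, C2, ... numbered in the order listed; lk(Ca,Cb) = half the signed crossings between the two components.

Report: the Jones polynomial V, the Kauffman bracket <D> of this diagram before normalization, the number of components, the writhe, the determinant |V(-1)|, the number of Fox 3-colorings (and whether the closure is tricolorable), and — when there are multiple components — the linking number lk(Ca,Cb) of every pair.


V(t) = -t^-4 + t^-3 + t^-1
bracket: A^-8 + 1 - A^4, w = -4
1 component, writhe -4, over 6 crossings
det 3, colorings 9 of 3^6 — tricolorable
observation: det 3 = |V(-1)|; divisible by 3, so tricolorable


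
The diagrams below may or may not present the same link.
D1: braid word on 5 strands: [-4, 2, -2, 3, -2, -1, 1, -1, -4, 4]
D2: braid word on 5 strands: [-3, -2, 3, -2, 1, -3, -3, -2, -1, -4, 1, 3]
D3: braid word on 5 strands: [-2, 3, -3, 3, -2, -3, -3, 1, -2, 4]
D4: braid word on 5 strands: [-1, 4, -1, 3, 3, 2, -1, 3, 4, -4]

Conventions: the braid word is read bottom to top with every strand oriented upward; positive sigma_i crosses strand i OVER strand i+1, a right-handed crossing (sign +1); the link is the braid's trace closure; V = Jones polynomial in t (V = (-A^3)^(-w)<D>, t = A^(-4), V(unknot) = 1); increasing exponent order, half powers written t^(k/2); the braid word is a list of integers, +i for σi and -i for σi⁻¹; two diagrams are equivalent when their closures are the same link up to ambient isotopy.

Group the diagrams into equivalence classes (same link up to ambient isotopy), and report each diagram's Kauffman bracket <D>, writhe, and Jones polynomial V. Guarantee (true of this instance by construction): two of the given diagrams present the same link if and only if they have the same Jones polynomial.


equivalence classes: {D1} | {D2, D3} | {D4}
D1 (bracket A^-6; 10 crossings at w = -2): V = 1
V(D2) = -t^-6 + t^-5 - t^-4 + 2t^-3 - t^-2 + t^-1  (w -4, c 12, <D> = A^-8 - A^-4 + 2 - A^4 + A^8 - A^12)
V(D3) = -t^-6 + t^-5 - t^-4 + 2t^-3 - t^-2 + t^-1  [10 crossings, <D> = A^-2 - A^2 + 2A^6 - A^10 + A^14 - A^18, w = -2]
V(D4) = -t^-3 + t^-2 - t^-1 + 3 - t + t^2 - t^3  [10 crossings, <D> = -A^-6 + A^-2 - A^2 + 3A^6 - A^10 + A^14 - A^18, w = +2]
key observation: 3 classes among 4 diagrams; unequal V(t) rules out equality


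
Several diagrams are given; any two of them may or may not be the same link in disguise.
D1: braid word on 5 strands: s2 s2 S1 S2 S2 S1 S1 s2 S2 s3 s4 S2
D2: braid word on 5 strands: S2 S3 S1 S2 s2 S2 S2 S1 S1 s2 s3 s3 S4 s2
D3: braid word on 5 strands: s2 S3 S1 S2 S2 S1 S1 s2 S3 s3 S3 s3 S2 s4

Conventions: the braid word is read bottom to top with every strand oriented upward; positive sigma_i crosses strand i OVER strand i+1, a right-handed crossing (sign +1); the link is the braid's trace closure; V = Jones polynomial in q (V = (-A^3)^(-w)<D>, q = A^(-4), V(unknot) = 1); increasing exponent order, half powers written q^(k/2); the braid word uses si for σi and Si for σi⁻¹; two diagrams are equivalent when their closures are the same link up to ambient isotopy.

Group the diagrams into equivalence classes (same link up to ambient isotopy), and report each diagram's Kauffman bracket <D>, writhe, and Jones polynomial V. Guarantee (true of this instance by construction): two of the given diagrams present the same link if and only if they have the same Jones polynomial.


grouping into links: {D1, D2, D3}
V(D1) = -q^-6 + q^-5 - q^-4 + 2q^-3 - q^-2 + q^-1  (w -2, c 12, <D> = A^-2 - A^2 + 2A^6 - A^10 + A^14 - A^18)
V(D2) = -q^-6 + q^-5 - q^-4 + 2q^-3 - q^-2 + q^-1  (w -4, c 14, <D> = A^-8 - A^-4 + 2 - A^4 + A^8 - A^12)
D3 (bracket A^-8 - A^-4 + 2 - A^4 + A^8 - A^12; 14 crossings at w = -4): V = -q^-6 + q^-5 - q^-4 + 2q^-3 - q^-2 + q^-1
why: all 3 diagrams share one V(q), hence one class


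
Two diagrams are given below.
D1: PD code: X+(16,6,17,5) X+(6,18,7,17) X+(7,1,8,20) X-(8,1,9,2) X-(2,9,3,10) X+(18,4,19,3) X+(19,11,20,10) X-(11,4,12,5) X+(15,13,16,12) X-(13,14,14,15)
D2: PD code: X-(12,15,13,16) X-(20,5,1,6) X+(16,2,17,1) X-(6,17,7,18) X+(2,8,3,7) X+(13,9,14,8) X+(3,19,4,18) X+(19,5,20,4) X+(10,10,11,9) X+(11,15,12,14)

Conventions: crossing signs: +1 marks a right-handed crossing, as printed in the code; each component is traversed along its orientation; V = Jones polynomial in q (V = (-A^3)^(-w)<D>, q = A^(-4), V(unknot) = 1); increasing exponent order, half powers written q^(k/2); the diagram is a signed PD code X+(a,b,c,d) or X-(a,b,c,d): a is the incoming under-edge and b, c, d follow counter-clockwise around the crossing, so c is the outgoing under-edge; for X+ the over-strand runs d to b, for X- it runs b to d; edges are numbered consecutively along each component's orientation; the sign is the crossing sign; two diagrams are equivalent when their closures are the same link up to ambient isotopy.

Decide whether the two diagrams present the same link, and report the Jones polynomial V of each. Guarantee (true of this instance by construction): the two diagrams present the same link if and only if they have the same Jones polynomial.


same link: yes
V(D1) = 1  [10 crossings, <D> = A^6, w = +2]
V(D2) = 1  [10 crossings, <D> = A^12, w = +4]
insight: one V(q) for all 2 diagrams — one class (guaranteed)


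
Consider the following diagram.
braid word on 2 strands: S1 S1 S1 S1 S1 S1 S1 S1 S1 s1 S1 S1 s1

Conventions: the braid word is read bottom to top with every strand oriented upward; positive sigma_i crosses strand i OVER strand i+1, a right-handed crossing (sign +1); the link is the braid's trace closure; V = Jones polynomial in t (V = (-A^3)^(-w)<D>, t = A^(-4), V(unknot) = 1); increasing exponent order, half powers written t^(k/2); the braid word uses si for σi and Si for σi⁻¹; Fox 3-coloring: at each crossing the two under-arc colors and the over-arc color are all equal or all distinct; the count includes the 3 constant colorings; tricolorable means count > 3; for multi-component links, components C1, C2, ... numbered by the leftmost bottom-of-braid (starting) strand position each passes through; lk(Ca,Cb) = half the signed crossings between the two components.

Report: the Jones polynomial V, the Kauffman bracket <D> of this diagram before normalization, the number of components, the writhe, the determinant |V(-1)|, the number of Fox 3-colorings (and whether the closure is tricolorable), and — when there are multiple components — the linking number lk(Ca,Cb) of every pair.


Jones polynomial: V(t) = -t^-13 + t^-12 - t^-11 + t^-10 - t^-9 + t^-8 - t^-7 + t^-6 + t^-4
<D> = -A^-11 - A^-3 + A - A^5 + A^9 - A^13 + A^17 - A^21 + A^25; writhe -9
components 1, writhe -9 (13 crossings)
3-colorings: 9 of 3^13, det 9 — tricolorable
note: a (2,9) torus form — a single generator 9 times


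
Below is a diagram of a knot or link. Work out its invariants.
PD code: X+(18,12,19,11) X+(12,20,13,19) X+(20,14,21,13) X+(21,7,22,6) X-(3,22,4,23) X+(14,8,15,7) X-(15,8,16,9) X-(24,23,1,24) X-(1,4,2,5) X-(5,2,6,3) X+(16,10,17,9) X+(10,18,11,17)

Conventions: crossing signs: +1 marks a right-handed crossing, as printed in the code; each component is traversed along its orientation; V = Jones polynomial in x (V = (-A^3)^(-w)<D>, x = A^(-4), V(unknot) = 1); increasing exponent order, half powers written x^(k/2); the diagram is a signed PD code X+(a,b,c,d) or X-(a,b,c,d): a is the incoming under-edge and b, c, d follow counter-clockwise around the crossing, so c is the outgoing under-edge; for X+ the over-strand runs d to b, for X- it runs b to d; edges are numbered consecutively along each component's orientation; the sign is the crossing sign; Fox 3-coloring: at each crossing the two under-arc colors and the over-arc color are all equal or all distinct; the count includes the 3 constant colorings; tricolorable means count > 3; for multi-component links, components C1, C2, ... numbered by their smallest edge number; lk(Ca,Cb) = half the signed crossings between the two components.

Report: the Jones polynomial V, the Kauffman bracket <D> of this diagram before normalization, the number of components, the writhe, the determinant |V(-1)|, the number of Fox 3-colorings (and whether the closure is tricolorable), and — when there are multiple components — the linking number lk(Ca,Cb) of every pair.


Jones polynomial: V(x) = -x^-2 + x^-1 - 1 + 3x - 2x^2 + 3x^3 - 2x^4 + x^5 - x^6
<D> = -A^-18 + A^-14 - 2A^-10 + 3A^-6 - 2A^-2 + 3A^2 - A^6 + A^10 - A^14; writhe +2
components 1, writhe +2 (12 crossings)
3-colorings: 9 of 3^12, det 15 — tricolorable
note: V spans 8 powers of x: at least 8 crossings in any diagram


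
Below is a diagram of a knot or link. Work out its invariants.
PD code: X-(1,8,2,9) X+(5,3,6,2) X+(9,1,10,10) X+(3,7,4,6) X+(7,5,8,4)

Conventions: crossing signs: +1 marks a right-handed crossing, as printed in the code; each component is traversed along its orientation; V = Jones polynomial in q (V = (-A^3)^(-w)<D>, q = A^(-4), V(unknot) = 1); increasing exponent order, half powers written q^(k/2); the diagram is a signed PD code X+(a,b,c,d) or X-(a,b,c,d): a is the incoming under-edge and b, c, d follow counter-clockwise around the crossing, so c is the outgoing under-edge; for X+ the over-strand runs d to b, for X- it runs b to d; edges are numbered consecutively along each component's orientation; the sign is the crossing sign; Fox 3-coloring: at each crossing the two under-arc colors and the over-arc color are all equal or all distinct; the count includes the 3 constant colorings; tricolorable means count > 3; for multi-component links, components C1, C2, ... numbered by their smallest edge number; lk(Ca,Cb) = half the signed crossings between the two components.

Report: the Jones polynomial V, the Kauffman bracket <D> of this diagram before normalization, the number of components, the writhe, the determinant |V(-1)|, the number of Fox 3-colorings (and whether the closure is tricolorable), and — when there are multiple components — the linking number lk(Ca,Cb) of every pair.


V = q + q^3 - q^4
<D> = A^-7 - A^-3 - A^5 (w = +3)
1 component over 5 crossings, w = +3
9 Fox colorings among 3^5, |V(-1)| = 3: tricolorable
why: w = +3 (over 5 crossings) is diagram-only; (-A^3)^(-3) removes it from V


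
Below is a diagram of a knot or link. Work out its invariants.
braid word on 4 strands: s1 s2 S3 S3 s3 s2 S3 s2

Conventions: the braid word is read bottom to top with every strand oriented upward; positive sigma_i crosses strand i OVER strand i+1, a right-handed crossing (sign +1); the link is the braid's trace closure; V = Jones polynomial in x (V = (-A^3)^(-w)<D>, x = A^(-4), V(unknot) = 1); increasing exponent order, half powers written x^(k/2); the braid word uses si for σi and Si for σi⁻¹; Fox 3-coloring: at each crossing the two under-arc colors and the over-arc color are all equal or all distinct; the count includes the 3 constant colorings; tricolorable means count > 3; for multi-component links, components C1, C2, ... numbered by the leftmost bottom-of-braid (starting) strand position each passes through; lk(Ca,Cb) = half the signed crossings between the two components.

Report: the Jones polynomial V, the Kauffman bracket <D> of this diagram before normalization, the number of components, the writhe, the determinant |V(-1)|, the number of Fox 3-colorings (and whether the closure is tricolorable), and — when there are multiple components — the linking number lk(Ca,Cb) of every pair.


V = -x^(-3/2) + x^(-1/2) - 2x^(1/2) + x^(3/2) - 2x^(5/2) + x^(7/2)
<D> = A^-8 - 2A^-4 + 1 - 2A^4 + A^8 - A^12 (w = +2)
2 components over 8 crossings, w = +2
lk(C1,C2): 0
3 Fox colorings among 3^8, |V(-1)| = 8: not tricolorable
why: the word shrinks to σ1 σ2 σ3⁻¹ σ2 σ3⁻¹ σ2 after cancelling


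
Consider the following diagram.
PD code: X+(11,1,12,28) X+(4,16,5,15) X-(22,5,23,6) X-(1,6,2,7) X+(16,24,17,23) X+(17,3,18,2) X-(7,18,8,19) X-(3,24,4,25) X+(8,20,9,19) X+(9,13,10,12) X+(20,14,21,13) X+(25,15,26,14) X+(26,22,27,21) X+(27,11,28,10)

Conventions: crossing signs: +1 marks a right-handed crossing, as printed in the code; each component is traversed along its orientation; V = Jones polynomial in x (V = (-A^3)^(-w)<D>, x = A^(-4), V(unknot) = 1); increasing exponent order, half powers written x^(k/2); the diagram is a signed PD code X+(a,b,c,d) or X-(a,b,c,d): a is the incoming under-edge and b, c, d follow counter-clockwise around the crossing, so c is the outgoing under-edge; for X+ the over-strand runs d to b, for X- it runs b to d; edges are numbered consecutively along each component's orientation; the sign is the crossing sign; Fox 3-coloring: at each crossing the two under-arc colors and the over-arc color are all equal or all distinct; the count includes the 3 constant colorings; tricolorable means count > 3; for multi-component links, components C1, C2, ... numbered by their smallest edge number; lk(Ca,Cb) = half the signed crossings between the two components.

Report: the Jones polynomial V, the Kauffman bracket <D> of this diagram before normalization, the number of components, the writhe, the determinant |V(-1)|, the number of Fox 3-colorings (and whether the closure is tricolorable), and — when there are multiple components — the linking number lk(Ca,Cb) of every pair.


V = x - x^2 + 3x^3 - 3x^4 + 3x^5 - 3x^6 + 2x^7 - 2x^8 + x^9
<D> = A^-18 - 2A^-14 + 2A^-10 - 3A^-6 + 3A^-2 - 3A^2 + 3A^6 - A^10 + A^14 (w = +6)
1 component over 14 crossings, w = +6
3 Fox colorings among 3^14, |V(-1)| = 19: not tricolorable
why: V spans 8 powers of x: at least 8 crossings in any diagram


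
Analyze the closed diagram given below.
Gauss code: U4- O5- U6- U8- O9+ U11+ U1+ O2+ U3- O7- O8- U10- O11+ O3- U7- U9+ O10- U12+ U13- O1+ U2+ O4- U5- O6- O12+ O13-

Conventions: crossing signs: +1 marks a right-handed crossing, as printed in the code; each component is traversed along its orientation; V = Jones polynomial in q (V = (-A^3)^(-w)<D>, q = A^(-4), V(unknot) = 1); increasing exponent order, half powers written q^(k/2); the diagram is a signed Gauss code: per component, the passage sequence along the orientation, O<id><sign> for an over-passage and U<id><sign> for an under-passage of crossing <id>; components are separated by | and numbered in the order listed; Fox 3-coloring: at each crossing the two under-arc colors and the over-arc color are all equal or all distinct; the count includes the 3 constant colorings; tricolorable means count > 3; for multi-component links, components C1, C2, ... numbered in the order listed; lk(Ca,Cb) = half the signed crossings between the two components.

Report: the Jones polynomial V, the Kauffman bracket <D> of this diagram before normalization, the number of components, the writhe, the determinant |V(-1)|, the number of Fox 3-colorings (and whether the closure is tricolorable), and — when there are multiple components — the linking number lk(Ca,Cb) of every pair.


V = q^-7 - 3q^-6 + 4q^-5 - 6q^-4 + 7q^-3 - 6q^-2 + 6q^-1 - 3 + 2q - q^2
<D> = A^-17 - 2A^-13 + 3A^-9 - 6A^-5 + 6A^-1 - 7A^3 + 6A^7 - 4A^11 + 3A^15 - A^19 (w = -3)
1 component over 13 crossings, w = -3
9 Fox colorings among 3^13, |V(-1)| = 39: tricolorable
why: the span of V is 9, forcing >= 9 crossings in any diagram


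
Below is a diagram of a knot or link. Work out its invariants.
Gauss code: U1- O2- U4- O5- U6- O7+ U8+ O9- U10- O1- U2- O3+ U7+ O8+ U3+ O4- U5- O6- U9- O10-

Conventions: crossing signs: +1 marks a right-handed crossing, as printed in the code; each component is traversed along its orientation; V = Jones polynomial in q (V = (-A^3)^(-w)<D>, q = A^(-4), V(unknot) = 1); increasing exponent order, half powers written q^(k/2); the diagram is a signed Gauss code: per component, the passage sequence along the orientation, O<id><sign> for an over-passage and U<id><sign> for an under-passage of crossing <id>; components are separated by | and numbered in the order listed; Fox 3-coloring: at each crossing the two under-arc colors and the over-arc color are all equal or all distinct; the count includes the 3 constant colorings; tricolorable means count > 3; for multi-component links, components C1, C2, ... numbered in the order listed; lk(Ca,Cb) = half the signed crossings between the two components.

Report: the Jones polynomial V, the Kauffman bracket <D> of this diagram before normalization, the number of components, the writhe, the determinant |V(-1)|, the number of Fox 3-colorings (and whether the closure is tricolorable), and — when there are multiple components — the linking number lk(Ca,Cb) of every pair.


Jones polynomial: V(q) = -q^-9 + 2q^-8 - 4q^-7 + 6q^-6 - 7q^-5 + 7q^-4 - 6q^-3 + 6q^-2 - 3q^-1 + 2 - q
<D> = -A^-16 + 2A^-12 - 3A^-8 + 6A^-4 - 6 + 7A^4 - 7A^8 + 6A^12 - 4A^16 + 2A^20 - A^24; writhe -4
components 1, writhe -4 (10 crossings)
3-colorings: 9 of 3^10, det 45 — tricolorable
note: |V(-1)| = 45: so tricolorable, since 3 divides 45


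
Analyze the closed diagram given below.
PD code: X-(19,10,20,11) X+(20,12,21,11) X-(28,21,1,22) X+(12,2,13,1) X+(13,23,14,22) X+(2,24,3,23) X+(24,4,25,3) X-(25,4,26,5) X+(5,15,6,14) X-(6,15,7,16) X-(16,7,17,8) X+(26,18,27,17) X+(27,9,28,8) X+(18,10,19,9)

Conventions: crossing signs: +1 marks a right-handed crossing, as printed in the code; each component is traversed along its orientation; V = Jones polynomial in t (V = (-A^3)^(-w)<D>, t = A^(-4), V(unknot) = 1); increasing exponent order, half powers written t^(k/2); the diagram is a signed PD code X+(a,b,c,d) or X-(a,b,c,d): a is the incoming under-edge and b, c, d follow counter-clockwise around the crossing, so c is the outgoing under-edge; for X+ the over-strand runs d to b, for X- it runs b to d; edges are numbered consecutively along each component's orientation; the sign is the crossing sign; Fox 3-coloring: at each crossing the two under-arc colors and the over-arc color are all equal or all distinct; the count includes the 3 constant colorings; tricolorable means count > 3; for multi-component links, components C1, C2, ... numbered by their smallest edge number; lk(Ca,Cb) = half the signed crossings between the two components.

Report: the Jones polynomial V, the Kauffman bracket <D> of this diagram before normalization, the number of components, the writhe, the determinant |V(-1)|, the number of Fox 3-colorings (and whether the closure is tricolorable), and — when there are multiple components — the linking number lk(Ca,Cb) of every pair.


Jones polynomial: V(t) = t + t^3 - t^4
<D> = -A^-4 + 1 + A^8; writhe +4
components 1, writhe +4 (14 crossings)
3-colorings: 9 of 3^14, det 3 — tricolorable
note: |V(-1)| = 3: so tricolorable, since 3 divides 3


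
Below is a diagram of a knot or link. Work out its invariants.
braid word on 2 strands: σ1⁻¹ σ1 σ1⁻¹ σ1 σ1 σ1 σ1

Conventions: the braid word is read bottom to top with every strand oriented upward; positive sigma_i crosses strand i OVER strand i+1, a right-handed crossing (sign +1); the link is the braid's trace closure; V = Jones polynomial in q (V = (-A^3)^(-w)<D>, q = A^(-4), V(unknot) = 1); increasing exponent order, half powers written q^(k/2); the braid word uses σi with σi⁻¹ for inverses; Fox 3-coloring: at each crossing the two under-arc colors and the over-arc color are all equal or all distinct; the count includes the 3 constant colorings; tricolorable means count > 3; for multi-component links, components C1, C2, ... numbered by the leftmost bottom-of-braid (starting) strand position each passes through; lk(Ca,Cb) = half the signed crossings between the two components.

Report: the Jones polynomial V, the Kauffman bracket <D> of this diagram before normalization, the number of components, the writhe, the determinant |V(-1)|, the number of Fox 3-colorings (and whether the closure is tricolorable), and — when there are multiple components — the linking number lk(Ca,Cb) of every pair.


V = q + q^3 - q^4
<D> = A^-7 - A^-3 - A^5 (w = +3)
1 component over 7 crossings, w = +3
9 Fox colorings among 3^7, |V(-1)| = 3: tricolorable
why: V spans 3 powers of q: at least 3 crossings in any diagram


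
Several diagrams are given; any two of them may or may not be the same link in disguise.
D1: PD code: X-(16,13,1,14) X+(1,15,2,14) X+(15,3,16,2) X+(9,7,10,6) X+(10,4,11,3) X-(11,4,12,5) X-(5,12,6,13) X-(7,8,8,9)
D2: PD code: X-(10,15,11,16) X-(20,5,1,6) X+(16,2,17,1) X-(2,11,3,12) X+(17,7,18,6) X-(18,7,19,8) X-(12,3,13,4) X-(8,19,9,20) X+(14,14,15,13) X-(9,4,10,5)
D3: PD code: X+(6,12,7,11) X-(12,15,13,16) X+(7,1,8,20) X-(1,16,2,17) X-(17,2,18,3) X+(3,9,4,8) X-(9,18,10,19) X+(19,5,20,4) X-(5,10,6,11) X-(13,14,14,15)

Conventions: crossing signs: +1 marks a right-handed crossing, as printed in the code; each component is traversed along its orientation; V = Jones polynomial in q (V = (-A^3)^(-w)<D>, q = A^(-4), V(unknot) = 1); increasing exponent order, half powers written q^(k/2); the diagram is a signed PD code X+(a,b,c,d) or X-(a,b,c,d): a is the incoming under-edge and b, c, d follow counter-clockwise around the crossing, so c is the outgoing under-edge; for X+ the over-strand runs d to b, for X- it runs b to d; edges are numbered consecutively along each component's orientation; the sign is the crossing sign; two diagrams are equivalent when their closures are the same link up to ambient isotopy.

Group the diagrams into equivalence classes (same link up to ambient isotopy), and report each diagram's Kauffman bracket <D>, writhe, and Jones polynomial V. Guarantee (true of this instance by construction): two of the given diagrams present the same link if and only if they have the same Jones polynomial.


classes: {D1} | {D2} | {D3}
V(D1) = 1  [8 crossings, <D> = 1, w = 0]
D2 (bracket A^-8 - A^-4 + 2 - A^4 + A^8 - A^12; 10 crossings at w = -4): V = -q^-6 + q^-5 - q^-4 + 2q^-3 - q^-2 + q^-1
V(D3) = -q^-3 + 2q^-2 - 2q^-1 + 3 - 2q + 2q^2 - q^3  (w -2, c 10, <D> = -A^-18 + 2A^-14 - 2A^-10 + 3A^-6 - 2A^-2 + 2A^2 - A^6)
insight: comparing 3 Jones polynomials yields 3 groups


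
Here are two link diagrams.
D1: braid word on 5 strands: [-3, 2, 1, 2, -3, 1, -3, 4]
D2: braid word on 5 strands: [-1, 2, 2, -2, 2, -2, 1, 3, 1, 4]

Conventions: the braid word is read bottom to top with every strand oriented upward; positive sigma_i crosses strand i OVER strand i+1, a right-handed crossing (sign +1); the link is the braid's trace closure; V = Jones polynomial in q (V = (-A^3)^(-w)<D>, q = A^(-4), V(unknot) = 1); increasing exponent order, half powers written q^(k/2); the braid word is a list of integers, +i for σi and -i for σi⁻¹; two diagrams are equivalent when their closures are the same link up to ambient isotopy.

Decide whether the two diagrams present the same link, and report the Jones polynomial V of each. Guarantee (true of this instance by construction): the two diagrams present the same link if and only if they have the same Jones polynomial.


equivalent: no
D1 (bracket -A^-6 + A^-2 - A^2 + 3A^6 - A^10 + A^14 - A^18; 8 crossings at w = +2): V = -q^-3 + q^-2 - q^-1 + 3 - q + q^2 - q^3
V(D2) = 1  (w +4, c 10, <D> = A^12)
key observation: comparing 2 Jones polynomials yields 2 groups
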